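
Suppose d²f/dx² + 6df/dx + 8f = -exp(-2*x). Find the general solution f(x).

Characteristic equation r² + 6r + 8 = 0 factors as (r + 4)(r + 2) = 0, so r = -4, -2.
Hence f_h = C1*exp(-4*x) + C2*exp(-2*x).
Since exp(-2*x) solves the homogeneous equation (r = -2 is a root of multiplicity 1), multiply the trial by x. Try f_p = A*x*exp(-2*x). Substituting into the equation and dividing by exp(-2*x) gives A = -1/2, so f_p = -x*exp(-2*x)/2.

f = C1*exp(-4*x) + C2*exp(-2*x) - x*exp(-2*x)/2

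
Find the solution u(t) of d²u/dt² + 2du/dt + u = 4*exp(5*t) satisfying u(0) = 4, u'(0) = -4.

u = exp(5*t)/9 + 35*exp(-t)/9 - 2*t*exp(-t)/3

Characteristic equation r² + 2r + 1 = 0 has discriminant (2)² - 4·(1) = 0, so r = -1 is a repeated root.
Hence u_h = (C1 + C2*t)*exp(-t).
Try u_p = A*exp(5*t). Substituting into the equation and dividing by exp(5*t) gives A = 1/9, so u_p = exp(5*t)/9.
General solution: u = exp(5*t)/9 + C1*exp(-t) + C2*t*exp(-t).
Apply the initial conditions: u(0) = 1/9 + C1 = 4 and u'(0) = 5/9 + C2 - C1 = -4. Solving gives C1 = 35/9, C2 = -2/3.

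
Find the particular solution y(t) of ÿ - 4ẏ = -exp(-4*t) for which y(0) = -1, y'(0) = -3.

y = -3/16 - 25*exp(4*t)/32 - exp(-4*t)/32

Characteristic equation r² - 4r = 0 factors as (r - 4)r = 0, so r = 4, 0.
Hence y_h = C1*exp(4*t) + C2.
Try y_p = A*exp(-4*t). Substituting into the equation and dividing by exp(-4*t) gives A = -1/32, so y_p = -exp(-4*t)/32.
General solution: y = C2 - exp(-4*t)/32 + C1*exp(4*t).
Apply the initial conditions: y(0) = -1/32 + C1 + C2 = -1 and y'(0) = 1/8 + 4*C1 = -3. Solving gives C1 = -25/32, C2 = -3/16.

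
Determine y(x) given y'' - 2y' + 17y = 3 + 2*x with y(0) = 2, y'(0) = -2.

y = 55/289 + 2*x/17 - 1135*exp(x)*sin(4*x)/1156 + 523*cos(4*x)*exp(x)/289

Characteristic equation r² - 2r + 17 = 0 has discriminant (-2)² - 4·(17) = -64 < 0, so r = 1 ± 4i.
Hence y_h = C1*cos(4*x)*exp(x) + C2*exp(x)*sin(4*x).
For the particular solution try y_p = A0 + A1*x. Substituting and matching coefficients of each power of x gives A0 = 55/289, A1 = 2/17, so y_p = 55/289 + 2*x/17.
General solution: y = 55/289 + 2*x/17 + C1*cos(4*x)*exp(x) + C2*exp(x)*sin(4*x).
Apply the initial conditions: y(0) = 55/289 + C1 = 2 and y'(0) = 2/17 + C1 + 4*C2 = -2. Solving gives C1 = 523/289, C2 = -1135/1156.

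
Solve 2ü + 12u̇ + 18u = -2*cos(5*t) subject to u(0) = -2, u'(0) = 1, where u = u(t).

u = -582*exp(-3*t)/289 - 15*sin(5*t)/578 + 4*cos(5*t)/289 - 167*t*exp(-3*t)/34

Divide through by 2: u'' + 6u' + 9u = -cos(5*t).
Characteristic equation r² + 6r + 9 = 0 has discriminant (6)² - 4·(9) = 0, so r = -3 is a repeated root.
Hence u_h = (C1 + C2*t)*exp(-3*t).
Try u_p = A*cos(5*t) + B*sin(5*t). Substituting and equating the coefficients of cos(5t) and sin(5t) gives A = 4/289, B = -15/578, so u_p = -15*sin(5*t)/578 + 4*cos(5*t)/289.
General solution: u = -15*sin(5*t)/578 + 4*cos(5*t)/289 + C1*exp(-3*t) + C2*t*exp(-3*t).
Apply the initial conditions: u(0) = 4/289 + C1 = -2 and u'(0) = -75/578 + C2 - 3*C1 = 1. Solving gives C1 = -582/289, C2 = -167/34.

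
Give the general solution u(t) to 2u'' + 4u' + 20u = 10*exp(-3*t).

u = 5*exp(-3*t)/13 + C1*cos(3*t)*exp(-t) + C2*exp(-t)*sin(3*t)

Divide through by 2: u'' + 2u' + 10u = 5*exp(-3*t).
Characteristic equation r² + 2r + 10 = 0 has discriminant (2)² - 4·(10) = -36 < 0, so r = -1 ± 3i.
Hence u_h = C1*cos(3*t)*exp(-t) + C2*exp(-t)*sin(3*t).
Try u_p = A*exp(-3*t). Substituting into the equation and dividing by exp(-3*t) gives A = 5/13, so u_p = 5*exp(-3*t)/13.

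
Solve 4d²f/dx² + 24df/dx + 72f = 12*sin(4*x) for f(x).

f = -18*cos(4*x)/145 + 3*sin(4*x)/290 + C1*cos(3*x)*exp(-3*x) + C2*exp(-3*x)*sin(3*x)

Divide through by 4: f'' + 6f' + 18f = 3*sin(4*x).
Characteristic equation r² + 6r + 18 = 0 has discriminant (6)² - 4·(18) = -36 < 0, so r = -3 ± 3i.
Hence f_h = C1*cos(3*x)*exp(-3*x) + C2*exp(-3*x)*sin(3*x).
Try f_p = A*cos(4*x) + B*sin(4*x). Substituting and equating the coefficients of cos(4x) and sin(4x) gives A = -18/145, B = 3/290, so f_p = -18*cos(4*x)/145 + 3*sin(4*x)/290.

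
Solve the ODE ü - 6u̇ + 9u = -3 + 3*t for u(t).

u = -1/9 + t/3 + C1*exp(3*t) + C2*t*exp(3*t)

Characteristic equation r² - 6r + 9 = 0 has discriminant (-6)² - 4·(9) = 0, so r = 3 is a repeated root.
Hence u_h = (C1 + C2*t)*exp(3*t).
For the particular solution try u_p = A0 + A1*t. Substituting and matching coefficients of each power of t gives A0 = -1/9, A1 = 1/3, so u_p = -1/9 + t/3.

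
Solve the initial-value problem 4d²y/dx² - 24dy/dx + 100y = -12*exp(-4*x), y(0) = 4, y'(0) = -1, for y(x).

y = -3*exp(-4*x)/65 - 433*exp(3*x)*sin(4*x)/130 + 263*cos(4*x)*exp(3*x)/65

Divide through by 4: y'' - 6y' + 25y = -3*exp(-4*x).
Characteristic equation r² - 6r + 25 = 0 has discriminant (-6)² - 4·(25) = -64 < 0, so r = 3 ± 4i.
Hence y_h = C1*cos(4*x)*exp(3*x) + C2*exp(3*x)*sin(4*x).
Try y_p = A*exp(-4*x). Substituting into the equation and dividing by exp(-4*x) gives A = -3/65, so y_p = -3*exp(-4*x)/65.
General solution: y = -3*exp(-4*x)/65 + C1*cos(4*x)*exp(3*x) + C2*exp(3*x)*sin(4*x).
Apply the initial conditions: y(0) = -3/65 + C1 = 4 and y'(0) = 12/65 + 3*C1 + 4*C2 = -1. Solving gives C1 = 263/65, C2 = -433/130.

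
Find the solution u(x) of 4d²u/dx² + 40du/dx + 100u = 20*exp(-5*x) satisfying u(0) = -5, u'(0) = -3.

u = -5*exp(-5*x) - 28*x*exp(-5*x) + 5*x**2*exp(-5*x)/2

Divide through by 4: u'' + 10u' + 25u = 5*exp(-5*x).
Characteristic equation r² + 10r + 25 = 0 has discriminant (10)² - 4·(25) = 0, so r = -5 is a repeated root.
Hence u_h = (C1 + C2*x)*exp(-5*x).
Since exp(-5*x) solves the homogeneous equation (r = -5 is a root of multiplicity 2), multiply the trial by x^2. Try u_p = A*x^2*exp(-5*x). Substituting into the equation and dividing by exp(-5*x) gives A = 5/2, so u_p = 5*x^2*exp(-5*x)/2.
General solution: u = C1*exp(-5*x) + 5*x^2*exp(-5*x)/2 + C2*x*exp(-5*x).
Apply the initial conditions: u(0) = C1 = -5 and u'(0) = C2 - 5*C1 = -3. Solving gives C1 = -5, C2 = -28.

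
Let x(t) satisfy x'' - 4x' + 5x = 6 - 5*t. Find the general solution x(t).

Characteristic equation r² - 4r + 5 = 0 has discriminant (-4)² - 4·(5) = -4 < 0, so r = 2 ± i.
Hence x_h = C1*cos(t)*exp(2*t) + C2*exp(2*t)*sin(t).
For the particular solution try x_p = A0 + A1*t. Substituting and matching coefficients of each power of t gives A0 = 2/5, A1 = -1, so x_p = 2/5 - t.

x = 2/5 - t + C1*cos(t)*exp(2*t) + C2*exp(2*t)*sin(t)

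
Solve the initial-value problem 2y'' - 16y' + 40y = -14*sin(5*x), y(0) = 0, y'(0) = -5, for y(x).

y = -56*cos(5*x)/325 + 7*sin(5*x)/325 - 942*exp(4*x)*sin(2*x)/325 + 56*cos(2*x)*exp(4*x)/325

Divide through by 2: y'' - 8y' + 20y = -7*sin(5*x).
Characteristic equation r² - 8r + 20 = 0 has discriminant (-8)² - 4·(20) = -16 < 0, so r = 4 ± 2i.
Hence y_h = C1*cos(2*x)*exp(4*x) + C2*exp(4*x)*sin(2*x).
Try y_p = A*cos(5*x) + B*sin(5*x). Substituting and equating the coefficients of cos(5x) and sin(5x) gives A = -56/325, B = 7/325, so y_p = -56*cos(5*x)/325 + 7*sin(5*x)/325.
General solution: y = -56*cos(5*x)/325 + 7*sin(5*x)/325 + C1*cos(2*x)*exp(4*x) + C2*exp(4*x)*sin(2*x).
Apply the initial conditions: y(0) = -56/325 + C1 = 0 and y'(0) = 7/65 + 2*C2 + 4*C1 = -5. Solving gives C1 = 56/325, C2 = -942/325.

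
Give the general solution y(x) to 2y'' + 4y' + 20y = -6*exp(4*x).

y = -3*exp(4*x)/34 + C1*cos(3*x)*exp(-x) + C2*exp(-x)*sin(3*x)

Divide through by 2: y'' + 2y' + 10y = -3*exp(4*x).
Characteristic equation r² + 2r + 10 = 0 has discriminant (2)² - 4·(10) = -36 < 0, so r = -1 ± 3i.
Hence y_h = C1*cos(3*x)*exp(-x) + C2*exp(-x)*sin(3*x).
Try y_p = A*exp(4*x). Substituting into the equation and dividing by exp(4*x) gives A = -3/34, so y_p = -3*exp(4*x)/34.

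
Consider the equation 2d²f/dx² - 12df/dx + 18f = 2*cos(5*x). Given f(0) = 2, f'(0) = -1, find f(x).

Divide through by 2: f'' - 6f' + 9f = cos(5*x).
Characteristic equation r² - 6r + 9 = 0 has discriminant (-6)² - 4·(9) = 0, so r = 3 is a repeated root.
Hence f_h = (C1 + C2*x)*exp(3*x).
Try f_p = A*cos(5*x) + B*sin(5*x). Substituting and equating the coefficients of cos(5x) and sin(5x) gives A = -4/289, B = -15/578, so f_p = -15*sin(5*x)/578 - 4*cos(5*x)/289.
General solution: f = -15*sin(5*x)/578 - 4*cos(5*x)/289 + C1*exp(3*x) + C2*x*exp(3*x).
Apply the initial conditions: f(0) = -4/289 + C1 = 2 and f'(0) = -75/578 + C2 + 3*C1 = -1. Solving gives C1 = 582/289, C2 = -235/34.

f = -15*sin(5*x)/578 - 4*cos(5*x)/289 + 582*exp(3*x)/289 - 235*x*exp(3*x)/34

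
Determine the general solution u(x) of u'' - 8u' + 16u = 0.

u = C1*exp(4*x) + C2*x*exp(4*x)

Characteristic equation r² - 8r + 16 = 0 has discriminant (-8)² - 4·(16) = 0, so r = 4 is a repeated root.
Hence u_h = (C1 + C2*x)*exp(4*x).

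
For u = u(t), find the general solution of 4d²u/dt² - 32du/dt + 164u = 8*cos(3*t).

u = -3*sin(3*t)/100 + cos(3*t)/25 + C1*cos(5*t)*exp(4*t) + C2*exp(4*t)*sin(5*t)

Divide through by 4: u'' - 8u' + 41u = 2*cos(3*t).
Characteristic equation r² - 8r + 41 = 0 has discriminant (-8)² - 4·(41) = -100 < 0, so r = 4 ± 5i.
Hence u_h = C1*cos(5*t)*exp(4*t) + C2*exp(4*t)*sin(5*t).
Try u_p = A*cos(3*t) + B*sin(3*t). Substituting and equating the coefficients of cos(3t) and sin(3t) gives A = 1/25, B = -3/100, so u_p = -3*sin(3*t)/100 + cos(3*t)/25.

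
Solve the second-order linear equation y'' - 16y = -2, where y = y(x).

y = 1/8 + C1*exp(4*x) + C2*exp(-4*x)

Characteristic equation r² - 16 = 0 factors as (r - 4)(r + 4) = 0, so r = 4, -4.
Hence y_h = C1*exp(4*x) + C2*exp(-4*x).
For the particular solution try y_p = A0. Substituting and matching coefficients of each power of x gives A0 = 1/8, so y_p = 1/8.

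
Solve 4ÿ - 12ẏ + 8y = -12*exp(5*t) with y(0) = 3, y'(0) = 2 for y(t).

Divide through by 4: y'' - 3y' + 2y = -3*exp(5*t).
Characteristic equation r² - 3r + 2 = 0 factors as (r - 1)(r - 2) = 0, so r = 1, 2.
Hence y_h = C1*exp(t) + C2*exp(2*t).
Try y_p = A*exp(5*t). Substituting into the equation and dividing by exp(5*t) gives A = -1/4, so y_p = -exp(5*t)/4.
General solution: y = -exp(5*t)/4 + C1*exp(t) + C2*exp(2*t).
Apply the initial conditions: y(0) = -1/4 + C1 + C2 = 3 and y'(0) = -5/4 + C1 + 2*C2 = 2. Solving gives C1 = 13/4, C2 = 0.

y = -exp(5*t)/4 + 13*exp(t)/4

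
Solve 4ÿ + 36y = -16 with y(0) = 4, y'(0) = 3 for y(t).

Divide through by 4: y'' + 9y = -4.
Characteristic equation r² + 9 = 0 has discriminant (0)² - 4·(9) = -36 < 0, so r = ± 3i.
Hence y_h = C1*cos(3*t) + C2*sin(3*t).
For the particular solution try y_p = A0. Substituting and matching coefficients of each power of t gives A0 = -4/9, so y_p = -4/9.
General solution: y = -4/9 + C1*cos(3*t) + C2*sin(3*t).
Apply the initial conditions: y(0) = -4/9 + C1 = 4 and y'(0) = 3*C2 = 3. Solving gives C1 = 40/9, C2 = 1.

y = -4/9 + 40*cos(3*t)/9 + sin(3*t)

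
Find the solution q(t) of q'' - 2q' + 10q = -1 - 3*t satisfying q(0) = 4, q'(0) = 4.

Characteristic equation r² - 2r + 10 = 0 has discriminant (-2)² - 4·(10) = -36 < 0, so r = 1 ± 3i.
Hence q_h = C1*cos(3*t)*exp(t) + C2*exp(t)*sin(3*t).
For the particular solution try q_p = A0 + A1*t. Substituting and matching coefficients of each power of t gives A0 = -4/25, A1 = -3/10, so q_p = -4/25 - 3*t/10.
General solution: q = -4/25 - 3*t/10 + C1*cos(3*t)*exp(t) + C2*exp(t)*sin(3*t).
Apply the initial conditions: q(0) = -4/25 + C1 = 4 and q'(0) = -3/10 + C1 + 3*C2 = 4. Solving gives C1 = 104/25, C2 = 7/150.

q = -4/25 - 3*t/10 + 7*exp(t)*sin(3*t)/150 + 104*cos(3*t)*exp(t)/25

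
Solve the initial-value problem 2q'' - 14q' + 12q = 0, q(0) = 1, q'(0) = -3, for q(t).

Divide through by 2: q'' - 7q' + 6q = 0.
Characteristic equation r² - 7r + 6 = 0 factors as (r - 1)(r - 6) = 0, so r = 1, 6.
Hence q_h = C1*exp(t) + C2*exp(6*t).
Apply the initial conditions: q(0) = C1 + C2 = 1 and q'(0) = C1 + 6*C2 = -3. Solving gives C1 = 9/5, C2 = -4/5.

q = -4*exp(6*t)/5 + 9*exp(t)/5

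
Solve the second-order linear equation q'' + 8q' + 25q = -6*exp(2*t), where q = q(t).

q = -2*exp(2*t)/15 + C1*cos(3*t)*exp(-4*t) + C2*exp(-4*t)*sin(3*t)

Characteristic equation r² + 8r + 25 = 0 has discriminant (8)² - 4·(25) = -36 < 0, so r = -4 ± 3i.
Hence q_h = C1*cos(3*t)*exp(-4*t) + C2*exp(-4*t)*sin(3*t).
Try q_p = A*exp(2*t). Substituting into the equation and dividing by exp(2*t) gives A = -2/15, so q_p = -2*exp(2*t)/15.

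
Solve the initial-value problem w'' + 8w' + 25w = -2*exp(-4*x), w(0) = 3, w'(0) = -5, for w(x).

Characteristic equation r² + 8r + 25 = 0 has discriminant (8)² - 4·(25) = -36 < 0, so r = -4 ± 3i.
Hence w_h = C1*cos(3*x)*exp(-4*x) + C2*exp(-4*x)*sin(3*x).
Try w_p = A*exp(-4*x). Substituting into the equation and dividing by exp(-4*x) gives A = -2/9, so w_p = -2*exp(-4*x)/9.
General solution: w = -2*exp(-4*x)/9 + C1*cos(3*x)*exp(-4*x) + C2*exp(-4*x)*sin(3*x).
Apply the initial conditions: w(0) = -2/9 + C1 = 3 and w'(0) = 8/9 - 4*C1 + 3*C2 = -5. Solving gives C1 = 29/9, C2 = 7/3.

w = -2*exp(-4*x)/9 + 7*exp(-4*x)*sin(3*x)/3 + 29*cos(3*x)*exp(-4*x)/9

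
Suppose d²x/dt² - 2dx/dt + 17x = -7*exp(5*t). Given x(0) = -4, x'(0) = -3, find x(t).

Characteristic equation r² - 2r + 17 = 0 has discriminant (-2)² - 4·(17) = -64 < 0, so r = 1 ± 4i.
Hence x_h = C1*cos(4*t)*exp(t) + C2*exp(t)*sin(4*t).
Try x_p = A*exp(5*t). Substituting into the equation and dividing by exp(5*t) gives A = -7/32, so x_p = -7*exp(5*t)/32.
General solution: x = -7*exp(5*t)/32 + C1*cos(4*t)*exp(t) + C2*exp(t)*sin(4*t).
Apply the initial conditions: x(0) = -7/32 + C1 = -4 and x'(0) = -35/32 + C1 + 4*C2 = -3. Solving gives C1 = -121/32, C2 = 15/32.

x = -7*exp(5*t)/32 - 121*cos(4*t)*exp(t)/32 + 15*exp(t)*sin(4*t)/32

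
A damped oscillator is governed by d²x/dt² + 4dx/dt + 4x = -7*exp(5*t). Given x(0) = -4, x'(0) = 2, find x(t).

x = -27*exp(-2*t)/7 - exp(5*t)/7 - 5*t*exp(-2*t)

Characteristic equation r² + 4r + 4 = 0 has discriminant (4)² - 4·(4) = 0, so r = -2 is a repeated root.
Hence x_h = (C1 + C2*t)*exp(-2*t).
Try x_p = A*exp(5*t). Substituting into the equation and dividing by exp(5*t) gives A = -1/7, so x_p = -exp(5*t)/7.
General solution: x = -exp(5*t)/7 + C1*exp(-2*t) + C2*t*exp(-2*t).
Apply the initial conditions: x(0) = -1/7 + C1 = -4 and x'(0) = -5/7 + C2 - 2*C1 = 2. Solving gives C1 = -27/7, C2 = -5.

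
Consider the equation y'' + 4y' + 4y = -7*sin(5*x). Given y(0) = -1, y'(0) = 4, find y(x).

y = -981*exp(-2*x)/841 + 140*cos(5*x)/841 + 147*sin(5*x)/841 + 23*x*exp(-2*x)/29

Characteristic equation r² + 4r + 4 = 0 has discriminant (4)² - 4·(4) = 0, so r = -2 is a repeated root.
Hence y_h = (C1 + C2*x)*exp(-2*x).
Try y_p = A*cos(5*x) + B*sin(5*x). Substituting and equating the coefficients of cos(5x) and sin(5x) gives A = 140/841, B = 147/841, so y_p = 140*cos(5*x)/841 + 147*sin(5*x)/841.
General solution: y = 140*cos(5*x)/841 + 147*sin(5*x)/841 + C1*exp(-2*x) + C2*x*exp(-2*x).
Apply the initial conditions: y(0) = 140/841 + C1 = -1 and y'(0) = 735/841 + C2 - 2*C1 = 4. Solving gives C1 = -981/841, C2 = 23/29.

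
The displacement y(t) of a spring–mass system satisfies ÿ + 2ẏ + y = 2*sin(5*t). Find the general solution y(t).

y = -12*sin(5*t)/169 - 5*cos(5*t)/169 + C1*exp(-t) + C2*t*exp(-t)

Characteristic equation r² + 2r + 1 = 0 has discriminant (2)² - 4·(1) = 0, so r = -1 is a repeated root.
Hence y_h = (C1 + C2*t)*exp(-t).
Try y_p = A*cos(5*t) + B*sin(5*t). Substituting and equating the coefficients of cos(5t) and sin(5t) gives A = -5/169, B = -12/169, so y_p = -12*sin(5*t)/169 - 5*cos(5*t)/169.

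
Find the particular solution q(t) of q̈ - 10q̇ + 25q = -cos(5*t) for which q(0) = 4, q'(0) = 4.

q = 4*exp(5*t) + sin(5*t)/50 - 161*t*exp(5*t)/10

Characteristic equation r² - 10r + 25 = 0 has discriminant (-10)² - 4·(25) = 0, so r = 5 is a repeated root.
Hence q_h = (C1 + C2*t)*exp(5*t).
Try q_p = A*cos(5*t) + B*sin(5*t). Substituting and equating the coefficients of cos(5t) and sin(5t) gives A = 0, B = 1/50, so q_p = sin(5*t)/50.
General solution: q = sin(5*t)/50 + C1*exp(5*t) + C2*t*exp(5*t).
Apply the initial conditions: q(0) = C1 = 4 and q'(0) = 1/10 + C2 + 5*C1 = 4. Solving gives C1 = 4, C2 = -161/10.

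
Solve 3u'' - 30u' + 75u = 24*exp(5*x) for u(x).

u = C1*exp(5*x) + 4*x**2*exp(5*x) + C2*x*exp(5*x)

Divide through by 3: u'' - 10u' + 25u = 8*exp(5*x).
Characteristic equation r² - 10r + 25 = 0 has discriminant (-10)² - 4·(25) = 0, so r = 5 is a repeated root.
Hence u_h = (C1 + C2*x)*exp(5*x).
Since exp(5*x) solves the homogeneous equation (r = 5 is a root of multiplicity 2), multiply the trial by x^2. Try u_p = A*x^2*exp(5*x). Substituting into the equation and dividing by exp(5*x) gives A = 4, so u_p = 4*x^2*exp(5*x).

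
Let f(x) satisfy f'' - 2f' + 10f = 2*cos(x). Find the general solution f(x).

Characteristic equation r² - 2r + 10 = 0 has discriminant (-2)² - 4·(10) = -36 < 0, so r = 1 ± 3i.
Hence f_h = C1*cos(3*x)*exp(x) + C2*exp(x)*sin(3*x).
Try f_p = A*cos(x) + B*sin(x). Substituting and equating the coefficients of cos(x) and sin(x) gives A = 18/85, B = -4/85, so f_p = -4*sin(x)/85 + 18*cos(x)/85.

f = -4*sin(x)/85 + 18*cos(x)/85 + C1*cos(3*x)*exp(x) + C2*exp(x)*sin(3*x)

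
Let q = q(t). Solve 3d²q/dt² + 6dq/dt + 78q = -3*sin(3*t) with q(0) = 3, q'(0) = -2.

Divide through by 3: q'' + 2q' + 26q = -sin(3*t).
Characteristic equation r² + 2r + 26 = 0 has discriminant (2)² - 4·(26) = -100 < 0, so r = -1 ± 5i.
Hence q_h = C1*cos(5*t)*exp(-t) + C2*exp(-t)*sin(5*t).
Try q_p = A*cos(3*t) + B*sin(3*t). Substituting and equating the coefficients of cos(3t) and sin(3t) gives A = 6/325, B = -17/325, so q_p = -17*sin(3*t)/325 + 6*cos(3*t)/325.
General solution: q = -17*sin(3*t)/325 + 6*cos(3*t)/325 + C1*cos(5*t)*exp(-t) + C2*exp(-t)*sin(5*t).
Apply the initial conditions: q(0) = 6/325 + C1 = 3 and q'(0) = -51/325 - C1 + 5*C2 = -2. Solving gives C1 = 969/325, C2 = 74/325.

q = -17*sin(3*t)/325 + 6*cos(3*t)/325 + 74*exp(-t)*sin(5*t)/325 + 969*cos(5*t)*exp(-t)/325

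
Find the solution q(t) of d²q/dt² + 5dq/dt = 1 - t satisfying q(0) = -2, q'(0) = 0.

q = -256/125 - t**2/10 + 6*t/25 + 6*exp(-5*t)/125

Characteristic equation r² + 5r = 0 factors as (r + 5)r = 0, so r = -5, 0.
Hence q_h = C1*exp(-5*t) + C2.
Since 0 is a characteristic root (multiplicity 1), multiply the polynomial trial by t: try q_p = t*(A0 + A1*t). Substituting and matching coefficients of each power of t gives A0 = 6/25, A1 = -1/10, so q_p = -t^2/10 + 6*t/25.
General solution: q = C2 - t^2/10 + 6*t/25 + C1*exp(-5*t).
Apply the initial conditions: q(0) = C1 + C2 = -2 and q'(0) = 6/25 - 5*C1 = 0. Solving gives C1 = 6/125, C2 = -256/125.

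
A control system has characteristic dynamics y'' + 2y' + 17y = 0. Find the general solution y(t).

y = C1*cos(4*t)*exp(-t) + C2*exp(-t)*sin(4*t)

Characteristic equation r² + 2r + 17 = 0 has discriminant (2)² - 4·(17) = -64 < 0, so r = -1 ± 4i.
Hence y_h = C1*cos(4*t)*exp(-t) + C2*exp(-t)*sin(4*t).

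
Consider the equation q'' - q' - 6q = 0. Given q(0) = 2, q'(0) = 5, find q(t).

Characteristic equation r² - r - 6 = 0 factors as (r + 2)(r - 3) = 0, so r = -2, 3.
Hence q_h = C1*exp(-2*t) + C2*exp(3*t).
Apply the initial conditions: q(0) = C1 + C2 = 2 and q'(0) = -2*C1 + 3*C2 = 5. Solving gives C1 = 1/5, C2 = 9/5.

q = exp(-2*t)/5 + 9*exp(3*t)/5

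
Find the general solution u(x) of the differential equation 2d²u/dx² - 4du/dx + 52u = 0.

u = C1*cos(5*x)*exp(x) + C2*exp(x)*sin(5*x)

Divide through by 2: u'' - 2u' + 26u = 0.
Characteristic equation r² - 2r + 26 = 0 has discriminant (-2)² - 4·(26) = -100 < 0, so r = 1 ± 5i.
Hence u_h = C1*cos(5*x)*exp(x) + C2*exp(x)*sin(5*x).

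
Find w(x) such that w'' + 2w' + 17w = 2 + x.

Characteristic equation r² + 2r + 17 = 0 has discriminant (2)² - 4·(17) = -64 < 0, so r = -1 ± 4i.
Hence w_h = C1*cos(4*x)*exp(-x) + C2*exp(-x)*sin(4*x).
For the particular solution try w_p = A0 + A1*x. Substituting and matching coefficients of each power of x gives A0 = 32/289, A1 = 1/17, so w_p = 32/289 + x/17.

w = 32/289 + x/17 + C1*cos(4*x)*exp(-x) + C2*exp(-x)*sin(4*x)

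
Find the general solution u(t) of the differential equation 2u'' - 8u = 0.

Divide through by 2: u'' - 4u = 0.
Characteristic equation r² - 4 = 0 factors as (r + 2)(r - 2) = 0, so r = -2, 2.
Hence u_h = C1*exp(-2*t) + C2*exp(2*t).

u = C1*exp(-2*t) + C2*exp(2*t)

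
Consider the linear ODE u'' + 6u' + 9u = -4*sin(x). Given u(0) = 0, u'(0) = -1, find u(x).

u = -8*sin(x)/25 - 6*exp(-3*x)/25 + 6*cos(x)/25 - 7*x*exp(-3*x)/5

Characteristic equation r² + 6r + 9 = 0 has discriminant (6)² - 4·(9) = 0, so r = -3 is a repeated root.
Hence u_h = (C1 + C2*x)*exp(-3*x).
Try u_p = A*cos(x) + B*sin(x). Substituting and equating the coefficients of cos(x) and sin(x) gives A = 6/25, B = -8/25, so u_p = -8*sin(x)/25 + 6*cos(x)/25.
General solution: u = -8*sin(x)/25 + 6*cos(x)/25 + C1*exp(-3*x) + C2*x*exp(-3*x).
Apply the initial conditions: u(0) = 6/25 + C1 = 0 and u'(0) = -8/25 + C2 - 3*C1 = -1. Solving gives C1 = -6/25, C2 = -7/5.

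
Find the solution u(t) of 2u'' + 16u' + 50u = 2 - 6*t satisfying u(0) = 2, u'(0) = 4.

Divide through by 2: u'' + 8u' + 25u = 1 - 3*t.
Characteristic equation r² + 8r + 25 = 0 has discriminant (8)² - 4·(25) = -36 < 0, so r = -4 ± 3i.
Hence u_h = C1*cos(3*t)*exp(-4*t) + C2*exp(-4*t)*sin(3*t).
For the particular solution try u_p = A0 + A1*t. Substituting and matching coefficients of each power of t gives A0 = 49/625, A1 = -3/25, so u_p = 49/625 - 3*t/25.
General solution: u = 49/625 - 3*t/25 + C1*cos(3*t)*exp(-4*t) + C2*exp(-4*t)*sin(3*t).
Apply the initial conditions: u(0) = 49/625 + C1 = 2 and u'(0) = -3/25 - 4*C1 + 3*C2 = 4. Solving gives C1 = 1201/625, C2 = 7379/1875.

u = 49/625 - 3*t/25 + 1201*cos(3*t)*exp(-4*t)/625 + 7379*exp(-4*t)*sin(3*t)/1875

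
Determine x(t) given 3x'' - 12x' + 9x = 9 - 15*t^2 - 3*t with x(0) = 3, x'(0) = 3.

Divide through by 3: x'' - 4x' + 3x = 3 - t - 5*t^2.
Characteristic equation r² - 4r + 3 = 0 factors as (r - 3)(r - 1) = 0, so r = 3, 1.
Hence x_h = C1*exp(3*t) + C2*exp(t).
For the particular solution try x_p = A0 + A1*t + A2*t^2. Substituting and matching coefficients of each power of t gives A0 = -115/27, A1 = -43/9, A2 = -5/3, so x_p = -115/27 - 43*t/9 - 5*t^2/3.
General solution: x = -115/27 - 43*t/9 - 5*t^2/3 + C1*exp(3*t) + C2*exp(t).
Apply the initial conditions: x(0) = -115/27 + C1 + C2 = 3 and x'(0) = -43/9 + C2 + 3*C1 = 3. Solving gives C1 = 7/27, C2 = 7.

x = -115/27 + 7*exp(t) - 43*t/9 - 5*t**2/3 + 7*exp(3*t)/27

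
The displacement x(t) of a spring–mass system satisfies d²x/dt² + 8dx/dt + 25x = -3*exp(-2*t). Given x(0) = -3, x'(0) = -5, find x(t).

x = -3*exp(-2*t)/13 - 215*exp(-4*t)*sin(3*t)/39 - 36*cos(3*t)*exp(-4*t)/13

Characteristic equation r² + 8r + 25 = 0 has discriminant (8)² - 4·(25) = -36 < 0, so r = -4 ± 3i.
Hence x_h = C1*cos(3*t)*exp(-4*t) + C2*exp(-4*t)*sin(3*t).
Try x_p = A*exp(-2*t). Substituting into the equation and dividing by exp(-2*t) gives A = -3/13, so x_p = -3*exp(-2*t)/13.
General solution: x = -3*exp(-2*t)/13 + C1*cos(3*t)*exp(-4*t) + C2*exp(-4*t)*sin(3*t).
Apply the initial conditions: x(0) = -3/13 + C1 = -3 and x'(0) = 6/13 - 4*C1 + 3*C2 = -5. Solving gives C1 = -36/13, C2 = -215/39.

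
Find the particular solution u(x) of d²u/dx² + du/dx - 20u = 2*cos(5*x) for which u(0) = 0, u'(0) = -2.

Characteristic equation r² + r - 20 = 0 factors as (r + 5)(r - 4) = 0, so r = -5, 4.
Hence u_h = C1*exp(-5*x) + C2*exp(4*x).
Try u_p = A*cos(5*x) + B*sin(5*x). Substituting and equating the coefficients of cos(5x) and sin(5x) gives A = -9/205, B = 1/205, so u_p = -9*cos(5*x)/205 + sin(5*x)/205.
General solution: u = -9*cos(5*x)/205 + sin(5*x)/205 + C1*exp(-5*x) + C2*exp(4*x).
Apply the initial conditions: u(0) = -9/205 + C1 + C2 = 0 and u'(0) = 1/41 - 5*C1 + 4*C2 = -2. Solving gives C1 = 11/45, C2 = -74/369.

u = -74*exp(4*x)/369 - 9*cos(5*x)/205 + sin(5*x)/205 + 11*exp(-5*x)/45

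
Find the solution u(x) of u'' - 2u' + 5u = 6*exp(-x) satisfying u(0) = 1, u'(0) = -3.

u = 3*exp(-x)/4 - 5*exp(x)*sin(2*x)/4 + cos(2*x)*exp(x)/4

Characteristic equation r² - 2r + 5 = 0 has discriminant (-2)² - 4·(5) = -16 < 0, so r = 1 ± 2i.
Hence u_h = C1*cos(2*x)*exp(x) + C2*exp(x)*sin(2*x).
Try u_p = A*exp(-x). Substituting into the equation and dividing by exp(-x) gives A = 3/4, so u_p = 3*exp(-x)/4.
General solution: u = 3*exp(-x)/4 + C1*cos(2*x)*exp(x) + C2*exp(x)*sin(2*x).
Apply the initial conditions: u(0) = 3/4 + C1 = 1 and u'(0) = -3/4 + C1 + 2*C2 = -3. Solving gives C1 = 1/4, C2 = -5/4.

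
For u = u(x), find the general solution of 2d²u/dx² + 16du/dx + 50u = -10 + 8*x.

u = -157/625 + 4*x/25 + C1*cos(3*x)*exp(-4*x) + C2*exp(-4*x)*sin(3*x)

Divide through by 2: u'' + 8u' + 25u = -5 + 4*x.
Characteristic equation r² + 8r + 25 = 0 has discriminant (8)² - 4·(25) = -36 < 0, so r = -4 ± 3i.
Hence u_h = C1*cos(3*x)*exp(-4*x) + C2*exp(-4*x)*sin(3*x).
For the particular solution try u_p = A0 + A1*x. Substituting and matching coefficients of each power of x gives A0 = -157/625, A1 = 4/25, so u_p = -157/625 + 4*x/25.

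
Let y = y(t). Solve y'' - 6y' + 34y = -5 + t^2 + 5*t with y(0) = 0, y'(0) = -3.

y = -1189/9826 + t**2/34 + 91*t/578 - 17296*exp(3*t)*sin(5*t)/24565 + 1189*cos(5*t)*exp(3*t)/9826

Characteristic equation r² - 6r + 34 = 0 has discriminant (-6)² - 4·(34) = -100 < 0, so r = 3 ± 5i.
Hence y_h = C1*cos(5*t)*exp(3*t) + C2*exp(3*t)*sin(5*t).
For the particular solution try y_p = A0 + A1*t + A2*t^2. Substituting and matching coefficients of each power of t gives A0 = -1189/9826, A1 = 91/578, A2 = 1/34, so y_p = -1189/9826 + t^2/34 + 91*t/578.
General solution: y = -1189/9826 + t^2/34 + 91*t/578 + C1*cos(5*t)*exp(3*t) + C2*exp(3*t)*sin(5*t).
Apply the initial conditions: y(0) = -1189/9826 + C1 = 0 and y'(0) = 91/578 + 3*C1 + 5*C2 = -3. Solving gives C1 = 1189/9826, C2 = -17296/24565.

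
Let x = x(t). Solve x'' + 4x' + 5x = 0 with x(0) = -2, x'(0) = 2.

Characteristic equation r² + 4r + 5 = 0 has discriminant (4)² - 4·(5) = -4 < 0, so r = -2 ± i.
Hence x_h = C1*cos(t)*exp(-2*t) + C2*exp(-2*t)*sin(t).
Apply the initial conditions: x(0) = C1 = -2 and x'(0) = C2 - 2*C1 = 2. Solving gives C1 = -2, C2 = -2.

x = -2*cos(t)*exp(-2*t) - 2*exp(-2*t)*sin(t)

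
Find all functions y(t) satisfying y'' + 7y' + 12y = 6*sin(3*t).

Characteristic equation r² + 7r + 12 = 0 factors as (r + 4)(r + 3) = 0, so r = -4, -3.
Hence y_h = C1*exp(-4*t) + C2*exp(-3*t).
Try y_p = A*cos(3*t) + B*sin(3*t). Substituting and equating the coefficients of cos(3t) and sin(3t) gives A = -7/25, B = 1/25, so y_p = -7*cos(3*t)/25 + sin(3*t)/25.

y = -7*cos(3*t)/25 + sin(3*t)/25 + C1*exp(-4*t) + C2*exp(-3*t)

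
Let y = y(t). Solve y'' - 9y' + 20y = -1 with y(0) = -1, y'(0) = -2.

y = -1/20 - 11*exp(4*t)/4 + 9*exp(5*t)/5

Characteristic equation r² - 9r + 20 = 0 factors as (r - 4)(r - 5) = 0, so r = 4, 5.
Hence y_h = C1*exp(4*t) + C2*exp(5*t).
For the particular solution try y_p = A0. Substituting and matching coefficients of each power of t gives A0 = -1/20, so y_p = -1/20.
General solution: y = -1/20 + C1*exp(4*t) + C2*exp(5*t).
Apply the initial conditions: y(0) = -1/20 + C1 + C2 = -1 and y'(0) = 4*C1 + 5*C2 = -2. Solving gives C1 = -11/4, C2 = 9/5.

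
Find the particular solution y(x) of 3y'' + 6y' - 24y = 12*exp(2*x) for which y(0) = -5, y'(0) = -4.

Divide through by 3: y'' + 2y' - 8y = 4*exp(2*x).
Characteristic equation r² + 2r - 8 = 0 factors as (r - 2)(r + 4) = 0, so r = 2, -4.
Hence y_h = C1*exp(2*x) + C2*exp(-4*x).
Since exp(2*x) solves the homogeneous equation (r = 2 is a root of multiplicity 1), multiply the trial by x. Try y_p = A*x*exp(2*x). Substituting into the equation and dividing by exp(2*x) gives A = 2/3, so y_p = 2*x*exp(2*x)/3.
General solution: y = C1*exp(2*x) + C2*exp(-4*x) + 2*x*exp(2*x)/3.
Apply the initial conditions: y(0) = C1 + C2 = -5 and y'(0) = 2/3 - 4*C2 + 2*C1 = -4. Solving gives C1 = -37/9, C2 = -8/9.

y = -37*exp(2*x)/9 - 8*exp(-4*x)/9 + 2*x*exp(2*x)/3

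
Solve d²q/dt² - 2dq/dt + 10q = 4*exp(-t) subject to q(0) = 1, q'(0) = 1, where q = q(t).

q = 4*exp(-t)/13 + 8*exp(t)*sin(3*t)/39 + 9*cos(3*t)*exp(t)/13

Characteristic equation r² - 2r + 10 = 0 has discriminant (-2)² - 4·(10) = -36 < 0, so r = 1 ± 3i.
Hence q_h = C1*cos(3*t)*exp(t) + C2*exp(t)*sin(3*t).
Try q_p = A*exp(-t). Substituting into the equation and dividing by exp(-t) gives A = 4/13, so q_p = 4*exp(-t)/13.
General solution: q = 4*exp(-t)/13 + C1*cos(3*t)*exp(t) + C2*exp(t)*sin(3*t).
Apply the initial conditions: q(0) = 4/13 + C1 = 1 and q'(0) = -4/13 + C1 + 3*C2 = 1. Solving gives C1 = 9/13, C2 = 8/39.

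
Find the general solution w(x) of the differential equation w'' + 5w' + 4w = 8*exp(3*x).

w = 2*exp(3*x)/7 + C1*exp(-x) + C2*exp(-4*x)

Characteristic equation r² + 5r + 4 = 0 factors as (r + 1)(r + 4) = 0, so r = -1, -4.
Hence w_h = C1*exp(-x) + C2*exp(-4*x).
Try w_p = A*exp(3*x). Substituting into the equation and dividing by exp(3*x) gives A = 2/7, so w_p = 2*exp(3*x)/7.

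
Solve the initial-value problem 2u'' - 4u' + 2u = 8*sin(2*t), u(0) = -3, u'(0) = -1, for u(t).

Divide through by 2: u'' - 2u' + u = 4*sin(2*t).
Characteristic equation r² - 2r + 1 = 0 has discriminant (-2)² - 4·(1) = 0, so r = 1 is a repeated root.
Hence u_h = (C1 + C2*t)*exp(t).
Try u_p = A*cos(2*t) + B*sin(2*t). Substituting and equating the coefficients of cos(2t) and sin(2t) gives A = 16/25, B = -12/25, so u_p = -12*sin(2*t)/25 + 16*cos(2*t)/25.
General solution: u = -12*sin(2*t)/25 + 16*cos(2*t)/25 + C1*exp(t) + C2*t*exp(t).
Apply the initial conditions: u(0) = 16/25 + C1 = -3 and u'(0) = -24/25 + C1 + C2 = -1. Solving gives C1 = -91/25, C2 = 18/5.

u = -91*exp(t)/25 - 12*sin(2*t)/25 + 16*cos(2*t)/25 + 18*t*exp(t)/5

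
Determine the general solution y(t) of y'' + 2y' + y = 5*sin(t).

Characteristic equation r² + 2r + 1 = 0 has discriminant (2)² - 4·(1) = 0, so r = -1 is a repeated root.
Hence y_h = (C1 + C2*t)*exp(-t).
Try y_p = A*cos(t) + B*sin(t). Substituting and equating the coefficients of cos(t) and sin(t) gives A = -5/2, B = 0, so y_p = -5*cos(t)/2.

y = -5*cos(t)/2 + C1*exp(-t) + C2*t*exp(-t)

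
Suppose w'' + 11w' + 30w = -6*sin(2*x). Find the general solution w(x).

w = -39*sin(2*x)/290 + 33*cos(2*x)/290 + C1*exp(-6*x) + C2*exp(-5*x)

Characteristic equation r² + 11r + 30 = 0 factors as (r + 6)(r + 5) = 0, so r = -6, -5.
Hence w_h = C1*exp(-6*x) + C2*exp(-5*x).
Try w_p = A*cos(2*x) + B*sin(2*x). Substituting and equating the coefficients of cos(2x) and sin(2x) gives A = 33/290, B = -39/290, so w_p = -39*sin(2*x)/290 + 33*cos(2*x)/290.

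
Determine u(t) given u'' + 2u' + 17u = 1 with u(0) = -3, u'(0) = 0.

Characteristic equation r² + 2r + 17 = 0 has discriminant (2)² - 4·(17) = -64 < 0, so r = -1 ± 4i.
Hence u_h = C1*cos(4*t)*exp(-t) + C2*exp(-t)*sin(4*t).
For the particular solution try u_p = A0. Substituting and matching coefficients of each power of t gives A0 = 1/17, so u_p = 1/17.
General solution: u = 1/17 + C1*cos(4*t)*exp(-t) + C2*exp(-t)*sin(4*t).
Apply the initial conditions: u(0) = 1/17 + C1 = -3 and u'(0) = -C1 + 4*C2 = 0. Solving gives C1 = -52/17, C2 = -13/17.

u = 1/17 - 52*cos(4*t)*exp(-t)/17 - 13*exp(-t)*sin(4*t)/17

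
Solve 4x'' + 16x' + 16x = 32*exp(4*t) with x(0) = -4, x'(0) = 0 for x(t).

x = -38*exp(-2*t)/9 + 2*exp(4*t)/9 - 28*t*exp(-2*t)/3

Divide through by 4: x'' + 4x' + 4x = 8*exp(4*t).
Characteristic equation r² + 4r + 4 = 0 has discriminant (4)² - 4·(4) = 0, so r = -2 is a repeated root.
Hence x_h = (C1 + C2*t)*exp(-2*t).
Try x_p = A*exp(4*t). Substituting into the equation and dividing by exp(4*t) gives A = 2/9, so x_p = 2*exp(4*t)/9.
General solution: x = 2*exp(4*t)/9 + C1*exp(-2*t) + C2*t*exp(-2*t).
Apply the initial conditions: x(0) = 2/9 + C1 = -4 and x'(0) = 8/9 + C2 - 2*C1 = 0. Solving gives C1 = -38/9, C2 = -28/3.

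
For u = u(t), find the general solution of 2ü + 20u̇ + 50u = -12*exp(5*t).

Divide through by 2: u'' + 10u' + 25u = -6*exp(5*t).
Characteristic equation r² + 10r + 25 = 0 has discriminant (10)² - 4·(25) = 0, so r = -5 is a repeated root.
Hence u_h = (C1 + C2*t)*exp(-5*t).
Try u_p = A*exp(5*t). Substituting into the equation and dividing by exp(5*t) gives A = -3/50, so u_p = -3*exp(5*t)/50.

u = -3*exp(5*t)/50 + C1*exp(-5*t) + C2*t*exp(-5*t)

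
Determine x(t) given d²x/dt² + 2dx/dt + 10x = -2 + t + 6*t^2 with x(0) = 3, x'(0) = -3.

Characteristic equation r² + 2r + 10 = 0 has discriminant (2)² - 4·(10) = -36 < 0, so r = -1 ± 3i.
Hence x_h = C1*cos(3*t)*exp(-t) + C2*exp(-t)*sin(3*t).
For the particular solution try x_p = A0 + A1*t + A2*t^2. Substituting and matching coefficients of each power of t gives A0 = -73/250, A1 = -7/50, A2 = 3/5, so x_p = -73/250 - 7*t/50 + 3*t^2/5.
General solution: x = -73/250 - 7*t/50 + 3*t^2/5 + C1*cos(3*t)*exp(-t) + C2*exp(-t)*sin(3*t).
Apply the initial conditions: x(0) = -73/250 + C1 = 3 and x'(0) = -7/50 - C1 + 3*C2 = -3. Solving gives C1 = 823/250, C2 = 18/125.

x = -73/250 - 7*t/50 + 3*t**2/5 + 18*exp(-t)*sin(3*t)/125 + 823*cos(3*t)*exp(-t)/250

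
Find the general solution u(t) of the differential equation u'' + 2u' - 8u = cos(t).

u = -9*cos(t)/85 + 2*sin(t)/85 + C1*exp(2*t) + C2*exp(-4*t)

Characteristic equation r² + 2r - 8 = 0 factors as (r - 2)(r + 4) = 0, so r = 2, -4.
Hence u_h = C1*exp(2*t) + C2*exp(-4*t).
Try u_p = A*cos(t) + B*sin(t). Substituting and equating the coefficients of cos(t) and sin(t) gives A = -9/85, B = 2/85, so u_p = -9*cos(t)/85 + 2*sin(t)/85.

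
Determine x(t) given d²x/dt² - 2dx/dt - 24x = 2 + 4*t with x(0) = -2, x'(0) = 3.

Characteristic equation r² - 2r - 24 = 0 factors as (r - 6)(r + 4) = 0, so r = 6, -4.
Hence x_h = C1*exp(6*t) + C2*exp(-4*t).
For the particular solution try x_p = A0 + A1*t. Substituting and matching coefficients of each power of t gives A0 = -5/72, A1 = -1/6, so x_p = -5/72 - t/6.
General solution: x = -5/72 - t/6 + C1*exp(6*t) + C2*exp(-4*t).
Apply the initial conditions: x(0) = -5/72 + C1 + C2 = -2 and x'(0) = -1/6 - 4*C2 + 6*C1 = 3. Solving gives C1 = -41/90, C2 = -59/40.

x = -5/72 - 59*exp(-4*t)/40 - 41*exp(6*t)/90 - t/6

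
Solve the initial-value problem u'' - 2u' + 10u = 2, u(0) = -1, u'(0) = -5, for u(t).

Characteristic equation r² - 2r + 10 = 0 has discriminant (-2)² - 4·(10) = -36 < 0, so r = 1 ± 3i.
Hence u_h = C1*cos(3*t)*exp(t) + C2*exp(t)*sin(3*t).
For the particular solution try u_p = A0. Substituting and matching coefficients of each power of t gives A0 = 1/5, so u_p = 1/5.
General solution: u = 1/5 + C1*cos(3*t)*exp(t) + C2*exp(t)*sin(3*t).
Apply the initial conditions: u(0) = 1/5 + C1 = -1 and u'(0) = C1 + 3*C2 = -5. Solving gives C1 = -6/5, C2 = -19/15.

u = 1/5 - 19*exp(t)*sin(3*t)/15 - 6*cos(3*t)*exp(t)/5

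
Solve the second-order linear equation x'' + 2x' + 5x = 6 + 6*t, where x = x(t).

x = 18/25 + 6*t/5 + C1*cos(2*t)*exp(-t) + C2*exp(-t)*sin(2*t)

Characteristic equation r² + 2r + 5 = 0 has discriminant (2)² - 4·(5) = -16 < 0, so r = -1 ± 2i.
Hence x_h = C1*cos(2*t)*exp(-t) + C2*exp(-t)*sin(2*t).
For the particular solution try x_p = A0 + A1*t. Substituting and matching coefficients of each power of t gives A0 = 18/25, A1 = 6/5, so x_p = 18/25 + 6*t/5.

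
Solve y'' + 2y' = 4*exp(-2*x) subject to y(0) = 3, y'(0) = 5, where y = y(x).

Characteristic equation r² + 2r = 0 factors as (r + 2)r = 0, so r = -2, 0.
Hence y_h = C1*exp(-2*x) + C2.
Since exp(-2*x) solves the homogeneous equation (r = -2 is a root of multiplicity 1), multiply the trial by x. Try y_p = A*x*exp(-2*x). Substituting into the equation and dividing by exp(-2*x) gives A = -2, so y_p = -2*x*exp(-2*x).
General solution: y = C2 + C1*exp(-2*x) - 2*x*exp(-2*x).
Apply the initial conditions: y(0) = C1 + C2 = 3 and y'(0) = -2 - 2*C1 = 5. Solving gives C1 = -7/2, C2 = 13/2.

y = 13/2 - 7*exp(-2*x)/2 - 2*x*exp(-2*x)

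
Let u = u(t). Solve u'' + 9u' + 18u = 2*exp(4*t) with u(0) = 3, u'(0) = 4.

Characteristic equation r² + 9r + 18 = 0 factors as (r + 6)(r + 3) = 0, so r = -6, -3.
Hence u_h = C1*exp(-6*t) + C2*exp(-3*t).
Try u_p = A*exp(4*t). Substituting into the equation and dividing by exp(4*t) gives A = 1/35, so u_p = exp(4*t)/35.
General solution: u = exp(4*t)/35 + C1*exp(-6*t) + C2*exp(-3*t).
Apply the initial conditions: u(0) = 1/35 + C1 + C2 = 3 and u'(0) = 4/35 - 6*C1 - 3*C2 = 4. Solving gives C1 = -64/15, C2 = 152/21.

u = -64*exp(-6*t)/15 + exp(4*t)/35 + 152*exp(-3*t)/21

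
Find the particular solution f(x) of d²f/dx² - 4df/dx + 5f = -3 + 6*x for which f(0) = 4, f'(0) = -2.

f = 9/25 + 6*x/5 - 262*exp(2*x)*sin(x)/25 + 91*cos(x)*exp(2*x)/25

Characteristic equation r² - 4r + 5 = 0 has discriminant (-4)² - 4·(5) = -4 < 0, so r = 2 ± i.
Hence f_h = C1*cos(x)*exp(2*x) + C2*exp(2*x)*sin(x).
For the particular solution try f_p = A0 + A1*x. Substituting and matching coefficients of each power of x gives A0 = 9/25, A1 = 6/5, so f_p = 9/25 + 6*x/5.
General solution: f = 9/25 + 6*x/5 + C1*cos(x)*exp(2*x) + C2*exp(2*x)*sin(x).
Apply the initial conditions: f(0) = 9/25 + C1 = 4 and f'(0) = 6/5 + C2 + 2*C1 = -2. Solving gives C1 = 91/25, C2 = -262/25.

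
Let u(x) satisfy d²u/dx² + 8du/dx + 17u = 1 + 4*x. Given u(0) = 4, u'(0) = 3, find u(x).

u = -15/289 + 4*x/17 + 1171*cos(x)*exp(-4*x)/289 + 5483*exp(-4*x)*sin(x)/289

Characteristic equation r² + 8r + 17 = 0 has discriminant (8)² - 4·(17) = -4 < 0, so r = -4 ± i.
Hence u_h = C1*cos(x)*exp(-4*x) + C2*exp(-4*x)*sin(x).
For the particular solution try u_p = A0 + A1*x. Substituting and matching coefficients of each power of x gives A0 = -15/289, A1 = 4/17, so u_p = -15/289 + 4*x/17.
General solution: u = -15/289 + 4*x/17 + C1*cos(x)*exp(-4*x) + C2*exp(-4*x)*sin(x).
Apply the initial conditions: u(0) = -15/289 + C1 = 4 and u'(0) = 4/17 + C2 - 4*C1 = 3. Solving gives C1 = 1171/289, C2 = 5483/289.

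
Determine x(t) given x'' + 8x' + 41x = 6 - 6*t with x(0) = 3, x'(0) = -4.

Characteristic equation r² + 8r + 41 = 0 has discriminant (8)² - 4·(41) = -100 < 0, so r = -4 ± 5i.
Hence x_h = C1*cos(5*t)*exp(-4*t) + C2*exp(-4*t)*sin(5*t).
For the particular solution try x_p = A0 + A1*t. Substituting and matching coefficients of each power of t gives A0 = 294/1681, A1 = -6/41, so x_p = 294/1681 - 6*t/41.
General solution: x = 294/1681 - 6*t/41 + C1*cos(5*t)*exp(-4*t) + C2*exp(-4*t)*sin(5*t).
Apply the initial conditions: x(0) = 294/1681 + C1 = 3 and x'(0) = -6/41 - 4*C1 + 5*C2 = -4. Solving gives C1 = 4749/1681, C2 = 12518/8405.

x = 294/1681 - 6*t/41 + 4749*cos(5*t)*exp(-4*t)/1681 + 12518*exp(-4*t)*sin(5*t)/8405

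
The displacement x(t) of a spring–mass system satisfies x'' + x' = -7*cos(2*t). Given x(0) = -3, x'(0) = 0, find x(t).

x = -3 - 7*exp(-t)/5 - 7*sin(2*t)/10 + 7*cos(2*t)/5

Characteristic equation r² + r = 0 factors as (r + 1)r = 0, so r = -1, 0.
Hence x_h = C1*exp(-t) + C2.
Try x_p = A*cos(2*t) + B*sin(2*t). Substituting and equating the coefficients of cos(2t) and sin(2t) gives A = 7/5, B = -7/10, so x_p = -7*sin(2*t)/10 + 7*cos(2*t)/5.
General solution: x = C2 - 7*sin(2*t)/10 + 7*cos(2*t)/5 + C1*exp(-t).
Apply the initial conditions: x(0) = 7/5 + C1 + C2 = -3 and x'(0) = -7/5 - C1 = 0. Solving gives C1 = -7/5, C2 = -3.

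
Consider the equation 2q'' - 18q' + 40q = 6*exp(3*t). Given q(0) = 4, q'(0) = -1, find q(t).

Divide through by 2: q'' - 9q' + 20q = 3*exp(3*t).
Characteristic equation r² - 9r + 20 = 0 factors as (r - 5)(r - 4) = 0, so r = 5, 4.
Hence q_h = C1*exp(5*t) + C2*exp(4*t).
Try q_p = A*exp(3*t). Substituting into the equation and dividing by exp(3*t) gives A = 3/2, so q_p = 3*exp(3*t)/2.
General solution: q = 3*exp(3*t)/2 + C1*exp(5*t) + C2*exp(4*t).
Apply the initial conditions: q(0) = 3/2 + C1 + C2 = 4 and q'(0) = 9/2 + 4*C2 + 5*C1 = -1. Solving gives C1 = -31/2, C2 = 18.

q = 18*exp(4*t) - 31*exp(5*t)/2 + 3*exp(3*t)/2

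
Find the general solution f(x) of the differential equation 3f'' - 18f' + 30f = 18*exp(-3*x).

f = 6*exp(-3*x)/37 + C1*cos(x)*exp(3*x) + C2*exp(3*x)*sin(x)

Divide through by 3: f'' - 6f' + 10f = 6*exp(-3*x).
Characteristic equation r² - 6r + 10 = 0 has discriminant (-6)² - 4·(10) = -4 < 0, so r = 3 ± i.
Hence f_h = C1*cos(x)*exp(3*x) + C2*exp(3*x)*sin(x).
Try f_p = A*exp(-3*x). Substituting into the equation and dividing by exp(-3*x) gives A = 6/37, so f_p = 6*exp(-3*x)/37.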